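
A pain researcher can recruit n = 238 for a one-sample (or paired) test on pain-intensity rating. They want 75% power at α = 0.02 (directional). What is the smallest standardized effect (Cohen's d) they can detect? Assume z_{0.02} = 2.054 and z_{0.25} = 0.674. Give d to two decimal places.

d_min ≈ 0.18

For a single sample (or paired design) of n = 238: d_min = (z_{α} + z_β)/√n.
z-sum = 2.054 + 0.674 = 2.728.
d_min = 2.728 / √238 = 2.728 / 15.427 = 0.177.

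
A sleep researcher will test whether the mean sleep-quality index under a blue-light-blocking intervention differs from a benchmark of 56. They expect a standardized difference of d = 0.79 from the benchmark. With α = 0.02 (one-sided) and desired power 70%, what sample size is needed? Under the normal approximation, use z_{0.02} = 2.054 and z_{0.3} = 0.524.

n = 11

For a one-sample test: n = ((z_{α} + z_β) / d)².
z_{α} + z_β = 2.054 + 0.524 = 2.578.
n = (2.578 / 0.79)² = 3.263² = 10.65.
Round up.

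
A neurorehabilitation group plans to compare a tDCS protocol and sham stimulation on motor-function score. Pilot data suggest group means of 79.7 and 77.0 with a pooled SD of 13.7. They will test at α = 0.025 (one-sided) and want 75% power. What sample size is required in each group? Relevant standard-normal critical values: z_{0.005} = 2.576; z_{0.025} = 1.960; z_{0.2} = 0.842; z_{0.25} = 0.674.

Cohen's d = |M₁ − M₂| / SD_pooled = |79.7 − 77.0| / 13.7 = 2.7 / 13.7 = 0.197.
For two independent groups with equal n: n = 2·((z_{α} + z_β) / d)².
z_{α} + z_β = 1.960 + 0.674 = 2.634.
n = 2 × (2.634 / 0.197)² = 2 × 13.371² = 2 × 178.77 = 357.5.
Round up to the next whole participant.

n = 358 per group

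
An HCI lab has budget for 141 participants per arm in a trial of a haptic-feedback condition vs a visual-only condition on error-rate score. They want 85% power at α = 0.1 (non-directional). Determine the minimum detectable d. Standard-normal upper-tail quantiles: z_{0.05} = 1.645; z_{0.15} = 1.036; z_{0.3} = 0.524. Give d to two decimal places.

For two independent groups of n = 141 each: d_min = (z_{α/2} + z_β)·√(2/n).
z-sum = 1.645 + 1.036 = 2.681.
d_min = 2.681 × √(2/141) = 2.681 × 0.1191 = 0.319.

d_min ≈ 0.32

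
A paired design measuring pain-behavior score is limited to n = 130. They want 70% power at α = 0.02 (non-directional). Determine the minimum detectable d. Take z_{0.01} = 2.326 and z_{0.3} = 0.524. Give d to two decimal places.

For a single sample (or paired design) of n = 130: d_min = (z_{α/2} + z_β)/√n.
z-sum = 2.326 + 0.524 = 2.850.
d_min = 2.850 / √130 = 2.850 / 11.402 = 0.250.

d_min ≈ 0.25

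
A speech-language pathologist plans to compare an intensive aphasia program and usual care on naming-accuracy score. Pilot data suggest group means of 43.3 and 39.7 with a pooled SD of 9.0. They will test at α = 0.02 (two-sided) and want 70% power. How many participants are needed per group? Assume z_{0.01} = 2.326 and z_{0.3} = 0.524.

Cohen's d = |M₁ − M₂| / SD_pooled = |43.3 − 39.7| / 9.0 = 3.6 / 9.0 = 0.400.
For two independent groups with equal n: n = 2·((z_{α/2} + z_β) / d)².
z_{α/2} + z_β = 2.326 + 0.524 = 2.850.
n = 2 × (2.850 / 0.400)² = 2 × 7.125² = 2 × 50.77 = 101.5.
Round up to the next whole participant.

n = 102 per group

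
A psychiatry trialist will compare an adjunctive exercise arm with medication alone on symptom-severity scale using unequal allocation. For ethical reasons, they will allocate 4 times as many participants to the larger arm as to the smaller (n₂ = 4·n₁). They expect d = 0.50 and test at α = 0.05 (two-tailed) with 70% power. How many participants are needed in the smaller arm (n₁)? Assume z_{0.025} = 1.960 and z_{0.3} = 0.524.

With allocation ratio k = n₂/n₁ = 4, Var(x̄₁−x̄₂) = σ²(1/n₁ + 1/(k·n₁)) = σ²·(k+1)/(k·n₁).
So n₁ = (1 + 1/k)·((z_{α/2} + z_β)/d)² = 1.250 × (2.484/0.50)².
n₁ = 1.250 × 24.68 = 30.9.
Round up: n₁ = 31, giving n₂ = 4 × 31 = 124.

n₁ = 31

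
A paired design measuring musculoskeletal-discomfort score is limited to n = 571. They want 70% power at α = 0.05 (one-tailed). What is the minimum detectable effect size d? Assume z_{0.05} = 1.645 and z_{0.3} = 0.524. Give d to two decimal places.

d_min ≈ 0.09

For a single sample (or paired design) of n = 571: d_min = (z_{α} + z_β)/√n.
z-sum = 1.645 + 0.524 = 2.169.
d_min = 2.169 / √571 = 2.169 / 23.896 = 0.091.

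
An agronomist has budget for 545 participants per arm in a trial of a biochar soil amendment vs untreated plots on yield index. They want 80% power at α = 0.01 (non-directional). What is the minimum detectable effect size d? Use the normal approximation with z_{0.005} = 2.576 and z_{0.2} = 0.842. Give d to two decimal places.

For two independent groups of n = 545 each: d_min = (z_{α/2} + z_β)·√(2/n).
z-sum = 2.576 + 0.842 = 3.418.
d_min = 3.418 × √(2/545) = 3.418 × 0.0606 = 0.207.

d_min ≈ 0.21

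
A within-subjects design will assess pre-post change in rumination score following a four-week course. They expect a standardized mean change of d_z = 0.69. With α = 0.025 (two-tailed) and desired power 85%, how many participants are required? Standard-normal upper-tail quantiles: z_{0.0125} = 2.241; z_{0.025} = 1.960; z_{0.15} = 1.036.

n = 23 pairs

For a paired (one-sample on differences) test: n = ((z_{α/2} + z_β) / d)².
z_{α/2} + z_β = 2.241 + 1.036 = 3.277.
n = (3.277 / 0.69)² = 4.749² = 22.56.
Round up.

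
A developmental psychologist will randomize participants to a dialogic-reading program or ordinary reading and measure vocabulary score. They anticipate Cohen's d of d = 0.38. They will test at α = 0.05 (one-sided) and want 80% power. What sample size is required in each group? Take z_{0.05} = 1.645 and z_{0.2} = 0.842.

For two independent groups with equal n: n = 2·((z_{α} + z_β) / d)².
z_{α} + z_β = 1.645 + 0.842 = 2.487.
n = 2 × (2.487 / 0.38)² = 2 × 6.545² = 2 × 42.83 = 85.7.
Round up to the next whole participant.

n = 86 per group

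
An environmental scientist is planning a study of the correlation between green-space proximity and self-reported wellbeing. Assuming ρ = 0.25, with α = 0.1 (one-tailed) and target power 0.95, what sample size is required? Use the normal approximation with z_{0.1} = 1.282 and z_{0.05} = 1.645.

n = 135

Fisher's z: C = ½·ln((1+r)/(1−r)) = ½·ln(1.6667) = 0.2554.
n = ((z_{α} + z_β)/C)² + 3.
(1.282 + 1.645) / 0.2554 = 2.927 / 0.2554 = 11.460.
n = 11.460² + 3 = 131.34 + 3 = 134.3.
Round up.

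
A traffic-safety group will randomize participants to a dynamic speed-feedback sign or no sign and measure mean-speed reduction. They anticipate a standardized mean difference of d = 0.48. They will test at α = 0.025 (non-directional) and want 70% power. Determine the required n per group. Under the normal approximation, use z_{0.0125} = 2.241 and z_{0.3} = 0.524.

n = 67 per group

For two independent groups with equal n: n = 2·((z_{α/2} + z_β) / d)².
z_{α/2} + z_β = 2.241 + 0.524 = 2.765.
n = 2 × (2.765 / 0.48)² = 2 × 5.760² = 2 × 33.18 = 66.4.
Round up to the next whole participant.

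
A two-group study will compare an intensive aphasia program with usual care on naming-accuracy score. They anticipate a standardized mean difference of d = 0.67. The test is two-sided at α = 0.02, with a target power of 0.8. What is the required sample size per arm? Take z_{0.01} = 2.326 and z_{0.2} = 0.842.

For two independent groups with equal n: n = 2·((z_{α/2} + z_β) / d)².
z_{α/2} + z_β = 2.326 + 0.842 = 3.168.
n = 2 × (3.168 / 0.67)² = 2 × 4.728² = 2 × 22.36 = 44.7.
Round up to the next whole participant.

n = 45 per group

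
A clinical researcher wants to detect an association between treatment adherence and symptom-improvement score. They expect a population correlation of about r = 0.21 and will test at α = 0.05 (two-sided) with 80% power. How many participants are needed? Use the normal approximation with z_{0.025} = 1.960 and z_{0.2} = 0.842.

n = 176

Fisher's z: C = ½·ln((1+r)/(1−r)) = ½·ln(1.5316) = 0.2132.
n = ((z_{α/2} + z_β)/C)² + 3.
(1.960 + 0.842) / 0.2132 = 2.802 / 0.2132 = 13.143.
n = 13.143² + 3 = 172.73 + 3 = 175.7.
Round up.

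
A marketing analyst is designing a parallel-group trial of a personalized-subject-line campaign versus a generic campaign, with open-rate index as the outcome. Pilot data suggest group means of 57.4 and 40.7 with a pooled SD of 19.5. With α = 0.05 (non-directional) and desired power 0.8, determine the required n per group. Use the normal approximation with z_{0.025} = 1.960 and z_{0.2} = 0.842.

Cohen's d = |M₁ − M₂| / SD_pooled = |57.4 − 40.7| / 19.5 = 16.7 / 19.5 = 0.856.
For two independent groups with equal n: n = 2·((z_{α/2} + z_β) / d)².
z_{α/2} + z_β = 1.960 + 0.842 = 2.802.
n = 2 × (2.802 / 0.856)² = 2 × 3.273² = 2 × 10.71 = 21.4.
Round up to the next whole participant.

n = 22 per group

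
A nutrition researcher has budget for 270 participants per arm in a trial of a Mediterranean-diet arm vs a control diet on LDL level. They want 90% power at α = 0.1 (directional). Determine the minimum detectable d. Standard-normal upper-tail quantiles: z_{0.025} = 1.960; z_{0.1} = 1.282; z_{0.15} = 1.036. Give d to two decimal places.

For two independent groups of n = 270 each: d_min = (z_{α} + z_β)·√(2/n).
z-sum = 1.282 + 1.282 = 2.564.
d_min = 2.564 × √(2/270) = 2.564 × 0.0861 = 0.221.

d_min ≈ 0.22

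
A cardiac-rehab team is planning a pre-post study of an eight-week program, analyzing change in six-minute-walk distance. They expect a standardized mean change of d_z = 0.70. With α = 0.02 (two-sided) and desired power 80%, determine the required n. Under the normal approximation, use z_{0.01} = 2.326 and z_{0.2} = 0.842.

n = 21 pairs

For a paired (one-sample on differences) test: n = ((z_{α/2} + z_β) / d)².
z_{α/2} + z_β = 2.326 + 0.842 = 3.168.
n = (3.168 / 0.70)² = 4.526² = 20.48.
Round up.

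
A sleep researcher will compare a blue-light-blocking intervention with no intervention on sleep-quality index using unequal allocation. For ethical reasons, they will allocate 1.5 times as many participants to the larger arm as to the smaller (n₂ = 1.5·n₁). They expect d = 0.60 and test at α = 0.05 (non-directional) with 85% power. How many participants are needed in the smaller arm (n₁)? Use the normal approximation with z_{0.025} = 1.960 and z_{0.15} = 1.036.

With allocation ratio k = n₂/n₁ = 1.5, Var(x̄₁−x̄₂) = σ²(1/n₁ + 1/(k·n₁)) = σ²·(k+1)/(k·n₁).
So n₁ = (1 + 1/k)·((z_{α/2} + z_β)/d)² = 1.667 × (2.996/0.60)².
n₁ = 1.667 × 24.93 = 41.6.
Round up: n₁ = 42, giving n₂ = 1.5 × 42 = 63.

n₁ = 42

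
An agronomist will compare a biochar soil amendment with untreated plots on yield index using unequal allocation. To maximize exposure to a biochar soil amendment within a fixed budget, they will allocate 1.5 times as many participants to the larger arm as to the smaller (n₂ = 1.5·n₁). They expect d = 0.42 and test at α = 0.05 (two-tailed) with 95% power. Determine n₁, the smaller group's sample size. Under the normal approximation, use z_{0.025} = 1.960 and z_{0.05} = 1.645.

With allocation ratio k = n₂/n₁ = 1.5, Var(x̄₁−x̄₂) = σ²(1/n₁ + 1/(k·n₁)) = σ²·(k+1)/(k·n₁).
So n₁ = (1 + 1/k)·((z_{α/2} + z_β)/d)² = 1.667 × (3.605/0.42)².
n₁ = 1.667 × 73.67 = 122.8.
Round up: n₁ = 123, giving n₂ = ⌈1.5 × 123⌉ = ⌈184.5⌉ = 185.

n₁ = 123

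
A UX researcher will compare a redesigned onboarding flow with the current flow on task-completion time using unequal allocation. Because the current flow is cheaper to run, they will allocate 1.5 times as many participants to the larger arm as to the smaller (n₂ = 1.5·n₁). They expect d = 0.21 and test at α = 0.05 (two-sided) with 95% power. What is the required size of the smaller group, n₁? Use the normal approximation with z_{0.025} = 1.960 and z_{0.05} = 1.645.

n₁ = 492

With allocation ratio k = n₂/n₁ = 1.5, Var(x̄₁−x̄₂) = σ²(1/n₁ + 1/(k·n₁)) = σ²·(k+1)/(k·n₁).
So n₁ = (1 + 1/k)·((z_{α/2} + z_β)/d)² = 1.667 × (3.605/0.21)².
n₁ = 1.667 × 294.69 = 491.2.
Round up: n₁ = 492, giving n₂ = 1.5 × 492 = 738.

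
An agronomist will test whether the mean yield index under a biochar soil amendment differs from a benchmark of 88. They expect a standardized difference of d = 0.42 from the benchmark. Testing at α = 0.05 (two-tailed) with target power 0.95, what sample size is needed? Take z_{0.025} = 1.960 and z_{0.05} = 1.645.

n = 74

For a one-sample test: n = ((z_{α/2} + z_β) / d)².
z_{α/2} + z_β = 1.960 + 1.645 = 3.605.
n = (3.605 / 0.42)² = 8.583² = 73.67.
Round up.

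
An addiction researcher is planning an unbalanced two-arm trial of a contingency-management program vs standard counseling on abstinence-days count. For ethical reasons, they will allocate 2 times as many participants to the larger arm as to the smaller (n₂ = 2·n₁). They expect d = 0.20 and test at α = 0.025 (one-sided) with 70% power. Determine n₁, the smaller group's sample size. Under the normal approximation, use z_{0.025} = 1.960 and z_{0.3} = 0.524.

With allocation ratio k = n₂/n₁ = 2, Var(x̄₁−x̄₂) = σ²(1/n₁ + 1/(k·n₁)) = σ²·(k+1)/(k·n₁).
So n₁ = (1 + 1/k)·((z_{α} + z_β)/d)² = 1.500 × (2.484/0.20)².
n₁ = 1.500 × 154.26 = 231.4.
Round up: n₁ = 232, giving n₂ = 2 × 232 = 464.

n₁ = 232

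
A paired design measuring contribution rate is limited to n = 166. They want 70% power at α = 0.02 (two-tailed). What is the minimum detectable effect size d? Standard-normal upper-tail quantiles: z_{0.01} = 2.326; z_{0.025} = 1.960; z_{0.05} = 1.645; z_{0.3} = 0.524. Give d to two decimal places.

For a single sample (or paired design) of n = 166: d_min = (z_{α/2} + z_β)/√n.
z-sum = 2.326 + 0.524 = 2.850.
d_min = 2.850 / √166 = 2.850 / 12.884 = 0.221.

d_min ≈ 0.22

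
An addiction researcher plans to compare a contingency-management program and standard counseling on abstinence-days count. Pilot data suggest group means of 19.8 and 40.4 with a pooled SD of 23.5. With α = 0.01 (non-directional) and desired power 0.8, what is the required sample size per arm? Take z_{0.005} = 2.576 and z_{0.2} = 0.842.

n = 31 per group

Cohen's d = |M₁ − M₂| / SD_pooled = |19.8 − 40.4| / 23.5 = 20.6 / 23.5 = 0.877.
For two independent groups with equal n: n = 2·((z_{α/2} + z_β) / d)².
z_{α/2} + z_β = 2.576 + 0.842 = 3.418.
n = 2 × (3.418 / 0.877)² = 2 × 3.897² = 2 × 15.19 = 30.4.
Round up to the next whole participant.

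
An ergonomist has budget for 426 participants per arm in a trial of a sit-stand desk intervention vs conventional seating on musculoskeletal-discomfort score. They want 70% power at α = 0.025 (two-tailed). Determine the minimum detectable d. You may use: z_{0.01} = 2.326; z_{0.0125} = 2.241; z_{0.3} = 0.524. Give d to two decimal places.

d_min ≈ 0.19

For two independent groups of n = 426 each: d_min = (z_{α/2} + z_β)·√(2/n).
z-sum = 2.241 + 0.524 = 2.765.
d_min = 2.765 × √(2/426) = 2.765 × 0.0685 = 0.189.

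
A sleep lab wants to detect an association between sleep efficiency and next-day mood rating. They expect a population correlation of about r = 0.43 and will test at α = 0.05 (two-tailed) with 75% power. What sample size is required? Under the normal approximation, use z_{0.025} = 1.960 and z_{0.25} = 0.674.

n = 36

Fisher's z: C = ½·ln((1+r)/(1−r)) = ½·ln(2.5088) = 0.4599.
n = ((z_{α/2} + z_β)/C)² + 3.
(1.960 + 0.674) / 0.4599 = 2.634 / 0.4599 = 5.727.
n = 5.727² + 3 = 32.80 + 3 = 35.8.
Round up.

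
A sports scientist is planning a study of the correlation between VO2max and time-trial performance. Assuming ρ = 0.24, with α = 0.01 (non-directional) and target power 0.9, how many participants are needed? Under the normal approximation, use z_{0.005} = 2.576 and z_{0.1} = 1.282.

n = 252

Fisher's z: C = ½·ln((1+r)/(1−r)) = ½·ln(1.6316) = 0.2448.
n = ((z_{α/2} + z_β)/C)² + 3.
(2.576 + 1.282) / 0.2448 = 3.858 / 0.2448 = 15.760.
n = 15.760² + 3 = 248.37 + 3 = 251.4.
Round up.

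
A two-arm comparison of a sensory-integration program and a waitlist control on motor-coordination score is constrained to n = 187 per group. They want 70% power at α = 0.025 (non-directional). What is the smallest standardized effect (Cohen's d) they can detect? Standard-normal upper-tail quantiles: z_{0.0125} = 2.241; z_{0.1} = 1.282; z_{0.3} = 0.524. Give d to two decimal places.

For two independent groups of n = 187 each: d_min = (z_{α/2} + z_β)·√(2/n).
z-sum = 2.241 + 0.524 = 2.765.
d_min = 2.765 × √(2/187) = 2.765 × 0.1034 = 0.286.

d_min ≈ 0.29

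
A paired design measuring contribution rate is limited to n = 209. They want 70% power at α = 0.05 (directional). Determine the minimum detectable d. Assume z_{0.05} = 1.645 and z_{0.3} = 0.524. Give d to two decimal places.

d_min ≈ 0.15

For a single sample (or paired design) of n = 209: d_min = (z_{α} + z_β)/√n.
z-sum = 1.645 + 0.524 = 2.169.
d_min = 2.169 / √209 = 2.169 / 14.457 = 0.150.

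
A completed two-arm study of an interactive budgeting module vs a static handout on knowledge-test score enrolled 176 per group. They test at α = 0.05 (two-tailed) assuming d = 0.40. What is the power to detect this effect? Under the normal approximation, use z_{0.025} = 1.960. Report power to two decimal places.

For two equal groups, power = Φ(d·√(n/2) − z_{α/2}).
d·√(n/2) = 0.40 × √(176/2) = 0.40 × 9.381 = 3.752.
z_β = 3.752 − 1.960 = 1.792.
Power = Φ(1.792) = 0.963.

power ≈ 0.96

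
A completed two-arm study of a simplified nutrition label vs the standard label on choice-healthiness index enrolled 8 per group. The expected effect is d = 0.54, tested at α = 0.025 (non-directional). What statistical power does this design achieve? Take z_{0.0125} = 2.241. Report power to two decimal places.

For two equal groups, power = Φ(d·√(n/2) − z_{α/2}).
d·√(n/2) = 0.54 × √(8/2) = 0.54 × 2.000 = 1.080.
z_β = 1.080 − 2.241 = -1.161.
Power = Φ(-1.161) = 0.123.

power ≈ 0.12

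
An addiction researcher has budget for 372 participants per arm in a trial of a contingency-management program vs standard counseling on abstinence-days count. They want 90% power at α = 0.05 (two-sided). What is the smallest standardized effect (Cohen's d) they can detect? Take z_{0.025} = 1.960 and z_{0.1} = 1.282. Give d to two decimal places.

d_min ≈ 0.24

For two independent groups of n = 372 each: d_min = (z_{α/2} + z_β)·√(2/n).
z-sum = 1.960 + 1.282 = 3.242.
d_min = 3.242 × √(2/372) = 3.242 × 0.0733 = 0.238.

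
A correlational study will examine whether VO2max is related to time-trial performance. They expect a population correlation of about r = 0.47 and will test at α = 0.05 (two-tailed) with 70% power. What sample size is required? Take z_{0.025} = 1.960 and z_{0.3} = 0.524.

Fisher's z: C = ½·ln((1+r)/(1−r)) = ½·ln(2.7736) = 0.5101.
n = ((z_{α/2} + z_β)/C)² + 3.
(1.960 + 0.524) / 0.5101 = 2.484 / 0.5101 = 4.870.
n = 4.870² + 3 = 23.71 + 3 = 26.7.
Round up.

n = 27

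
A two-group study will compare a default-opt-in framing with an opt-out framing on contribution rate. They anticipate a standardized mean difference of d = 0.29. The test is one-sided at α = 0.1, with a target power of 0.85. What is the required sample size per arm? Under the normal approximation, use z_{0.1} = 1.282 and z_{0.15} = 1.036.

n = 128 per group

For two independent groups with equal n: n = 2·((z_{α} + z_β) / d)².
z_{α} + z_β = 1.282 + 1.036 = 2.318.
n = 2 × (2.318 / 0.29)² = 2 × 7.993² = 2 × 63.89 = 127.8.
Round up to the next whole participant.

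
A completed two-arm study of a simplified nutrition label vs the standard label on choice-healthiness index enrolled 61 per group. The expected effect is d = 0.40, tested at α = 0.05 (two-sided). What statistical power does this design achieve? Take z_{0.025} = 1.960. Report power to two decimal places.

power ≈ 0.60

For two equal groups, power = Φ(d·√(n/2) − z_{α/2}).
d·√(n/2) = 0.40 × √(61/2) = 0.40 × 5.523 = 2.209.
z_β = 2.209 − 1.960 = 0.249.
Power = Φ(0.249) = 0.598.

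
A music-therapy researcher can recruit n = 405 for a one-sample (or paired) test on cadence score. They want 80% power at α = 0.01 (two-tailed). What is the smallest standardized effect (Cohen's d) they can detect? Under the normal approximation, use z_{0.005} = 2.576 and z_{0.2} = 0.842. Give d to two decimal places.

d_min ≈ 0.17

For a single sample (or paired design) of n = 405: d_min = (z_{α/2} + z_β)/√n.
z-sum = 2.576 + 0.842 = 3.418.
d_min = 3.418 / √405 = 3.418 / 20.125 = 0.170.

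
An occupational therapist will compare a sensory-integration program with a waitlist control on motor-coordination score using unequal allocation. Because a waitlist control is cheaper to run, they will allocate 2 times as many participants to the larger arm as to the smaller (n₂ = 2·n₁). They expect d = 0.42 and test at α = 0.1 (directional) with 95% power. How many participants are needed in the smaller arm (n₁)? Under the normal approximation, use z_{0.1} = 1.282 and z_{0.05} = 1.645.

n₁ = 73

With allocation ratio k = n₂/n₁ = 2, Var(x̄₁−x̄₂) = σ²(1/n₁ + 1/(k·n₁)) = σ²·(k+1)/(k·n₁).
So n₁ = (1 + 1/k)·((z_{α} + z_β)/d)² = 1.500 × (2.927/0.42)².
n₁ = 1.500 × 48.57 = 72.9.
Round up: n₁ = 73, giving n₂ = 2 × 73 = 146.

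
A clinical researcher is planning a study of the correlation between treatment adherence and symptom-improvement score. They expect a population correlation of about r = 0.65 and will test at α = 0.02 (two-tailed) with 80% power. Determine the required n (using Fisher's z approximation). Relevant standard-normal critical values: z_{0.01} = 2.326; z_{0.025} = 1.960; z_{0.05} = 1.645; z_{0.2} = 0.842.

Fisher's z: C = ½·ln((1+r)/(1−r)) = ½·ln(4.7143) = 0.7753.
n = ((z_{α/2} + z_β)/C)² + 3.
(2.326 + 0.842) / 0.7753 = 3.168 / 0.7753 = 4.086.
n = 4.086² + 3 = 16.70 + 3 = 19.7.
Round up.

n = 20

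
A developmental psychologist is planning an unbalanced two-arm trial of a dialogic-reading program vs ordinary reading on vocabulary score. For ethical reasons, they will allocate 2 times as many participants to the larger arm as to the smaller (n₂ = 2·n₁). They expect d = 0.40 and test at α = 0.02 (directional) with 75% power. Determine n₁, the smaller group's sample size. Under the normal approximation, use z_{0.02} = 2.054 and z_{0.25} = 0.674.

With allocation ratio k = n₂/n₁ = 2, Var(x̄₁−x̄₂) = σ²(1/n₁ + 1/(k·n₁)) = σ²·(k+1)/(k·n₁).
So n₁ = (1 + 1/k)·((z_{α} + z_β)/d)² = 1.500 × (2.728/0.40)².
n₁ = 1.500 × 46.51 = 69.8.
Round up: n₁ = 70, giving n₂ = 2 × 70 = 140.

n₁ = 70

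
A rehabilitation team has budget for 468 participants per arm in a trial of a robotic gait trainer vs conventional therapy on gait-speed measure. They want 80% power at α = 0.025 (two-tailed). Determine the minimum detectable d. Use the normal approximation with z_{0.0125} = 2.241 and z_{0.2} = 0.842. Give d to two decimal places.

d_min ≈ 0.20

For two independent groups of n = 468 each: d_min = (z_{α/2} + z_β)·√(2/n).
z-sum = 2.241 + 0.842 = 3.083.
d_min = 3.083 × √(2/468) = 3.083 × 0.0654 = 0.202.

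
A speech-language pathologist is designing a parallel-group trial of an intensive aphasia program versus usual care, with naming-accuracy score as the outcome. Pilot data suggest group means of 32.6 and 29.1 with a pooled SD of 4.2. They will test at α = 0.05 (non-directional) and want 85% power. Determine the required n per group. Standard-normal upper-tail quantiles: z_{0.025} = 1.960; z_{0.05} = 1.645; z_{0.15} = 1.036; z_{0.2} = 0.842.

n = 26 per group

Cohen's d = |M₁ − M₂| / SD_pooled = |32.6 − 29.1| / 4.2 = 3.5 / 4.2 = 0.833.
For two independent groups with equal n: n = 2·((z_{α/2} + z_β) / d)².
z_{α/2} + z_β = 1.960 + 1.036 = 2.996.
n = 2 × (2.996 / 0.833)² = 2 × 3.597² = 2 × 12.94 = 25.9.
Round up to the next whole participant.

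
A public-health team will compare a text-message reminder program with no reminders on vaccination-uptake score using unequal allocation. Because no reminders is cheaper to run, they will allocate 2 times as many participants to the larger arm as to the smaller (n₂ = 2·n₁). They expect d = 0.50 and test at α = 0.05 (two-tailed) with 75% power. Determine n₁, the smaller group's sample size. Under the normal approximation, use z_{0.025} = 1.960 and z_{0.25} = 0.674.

n₁ = 42

With allocation ratio k = n₂/n₁ = 2, Var(x̄₁−x̄₂) = σ²(1/n₁ + 1/(k·n₁)) = σ²·(k+1)/(k·n₁).
So n₁ = (1 + 1/k)·((z_{α/2} + z_β)/d)² = 1.500 × (2.634/0.50)².
n₁ = 1.500 × 27.75 = 41.6.
Round up: n₁ = 42, giving n₂ = 2 × 42 = 84.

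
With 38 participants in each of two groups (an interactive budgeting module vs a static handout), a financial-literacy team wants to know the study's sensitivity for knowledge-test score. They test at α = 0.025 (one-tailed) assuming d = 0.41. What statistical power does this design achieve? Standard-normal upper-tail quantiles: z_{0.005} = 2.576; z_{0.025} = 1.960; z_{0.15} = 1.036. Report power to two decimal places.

For two equal groups, power = Φ(d·√(n/2) − z_{α}).
d·√(n/2) = 0.41 × √(38/2) = 0.41 × 4.359 = 1.787.
z_β = 1.787 − 1.960 = -0.173.
Power = Φ(-0.173) = 0.431.

power ≈ 0.43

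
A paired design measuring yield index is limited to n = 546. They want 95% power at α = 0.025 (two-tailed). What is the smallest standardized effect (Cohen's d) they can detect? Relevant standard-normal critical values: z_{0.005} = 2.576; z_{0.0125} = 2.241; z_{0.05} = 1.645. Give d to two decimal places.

d_min ≈ 0.17

For a single sample (or paired design) of n = 546: d_min = (z_{α/2} + z_β)/√n.
z-sum = 2.241 + 1.645 = 3.886.
d_min = 3.886 / √546 = 3.886 / 23.367 = 0.166.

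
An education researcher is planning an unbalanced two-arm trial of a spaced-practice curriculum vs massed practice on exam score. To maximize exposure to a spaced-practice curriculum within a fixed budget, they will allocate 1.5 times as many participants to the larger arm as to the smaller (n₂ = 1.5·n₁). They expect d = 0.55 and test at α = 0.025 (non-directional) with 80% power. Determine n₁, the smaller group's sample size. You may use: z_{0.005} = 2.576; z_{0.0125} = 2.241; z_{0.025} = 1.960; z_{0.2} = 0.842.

With allocation ratio k = n₂/n₁ = 1.5, Var(x̄₁−x̄₂) = σ²(1/n₁ + 1/(k·n₁)) = σ²·(k+1)/(k·n₁).
So n₁ = (1 + 1/k)·((z_{α/2} + z_β)/d)² = 1.667 × (3.083/0.55)².
n₁ = 1.667 × 31.42 = 52.4.
Round up: n₁ = 53, giving n₂ = ⌈1.5 × 53⌉ = ⌈79.5⌉ = 80.

n₁ = 53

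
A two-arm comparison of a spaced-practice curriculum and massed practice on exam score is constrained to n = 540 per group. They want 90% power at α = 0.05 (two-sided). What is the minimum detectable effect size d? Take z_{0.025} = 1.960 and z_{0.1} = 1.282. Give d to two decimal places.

d_min ≈ 0.20

For two independent groups of n = 540 each: d_min = (z_{α/2} + z_β)·√(2/n).
z-sum = 1.960 + 1.282 = 3.242.
d_min = 3.242 × √(2/540) = 3.242 × 0.0609 = 0.197.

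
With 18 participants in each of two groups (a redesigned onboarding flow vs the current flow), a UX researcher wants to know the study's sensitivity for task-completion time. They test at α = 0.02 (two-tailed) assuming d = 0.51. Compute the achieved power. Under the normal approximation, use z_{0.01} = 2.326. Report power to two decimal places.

power ≈ 0.21

For two equal groups, power = Φ(d·√(n/2) − z_{α/2}).
d·√(n/2) = 0.51 × √(18/2) = 0.51 × 3.000 = 1.530.
z_β = 1.530 − 2.326 = -0.796.
Power = Φ(-0.796) = 0.213.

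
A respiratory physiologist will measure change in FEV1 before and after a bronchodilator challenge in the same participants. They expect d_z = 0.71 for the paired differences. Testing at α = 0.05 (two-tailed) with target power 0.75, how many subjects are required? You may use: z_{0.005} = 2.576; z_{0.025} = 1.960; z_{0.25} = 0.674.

n = 14 pairs

For a paired (one-sample on differences) test: n = ((z_{α/2} + z_β) / d)².
z_{α/2} + z_β = 1.960 + 0.674 = 2.634.
n = (2.634 / 0.71)² = 3.710² = 13.76.
Round up.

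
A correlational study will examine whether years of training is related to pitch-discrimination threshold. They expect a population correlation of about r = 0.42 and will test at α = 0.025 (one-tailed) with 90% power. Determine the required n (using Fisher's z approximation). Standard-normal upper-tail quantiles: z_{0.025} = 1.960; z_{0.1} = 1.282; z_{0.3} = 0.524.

n = 56

Fisher's z: C = ½·ln((1+r)/(1−r)) = ½·ln(2.4483) = 0.4477.
n = ((z_{α} + z_β)/C)² + 3.
(1.960 + 1.282) / 0.4477 = 3.242 / 0.4477 = 7.241.
n = 7.241² + 3 = 52.44 + 3 = 55.4.
Round up.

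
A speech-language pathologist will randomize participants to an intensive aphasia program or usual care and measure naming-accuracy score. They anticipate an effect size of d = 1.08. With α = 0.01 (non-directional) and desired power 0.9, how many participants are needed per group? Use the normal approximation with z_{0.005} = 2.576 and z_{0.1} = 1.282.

n = 26 per group

For two independent groups with equal n: n = 2·((z_{α/2} + z_β) / d)².
z_{α/2} + z_β = 2.576 + 1.282 = 3.858.
n = 2 × (3.858 / 1.08)² = 2 × 3.572² = 2 × 12.76 = 25.5.
Round up to the next whole participant.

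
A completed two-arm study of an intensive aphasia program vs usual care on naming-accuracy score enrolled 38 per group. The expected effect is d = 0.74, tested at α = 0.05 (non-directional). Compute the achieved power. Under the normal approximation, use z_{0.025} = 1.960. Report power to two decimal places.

For two equal groups, power = Φ(d·√(n/2) − z_{α/2}).
d·√(n/2) = 0.74 × √(38/2) = 0.74 × 4.359 = 3.226.
z_β = 3.226 − 1.960 = 1.266.
Power = Φ(1.266) = 0.897.

power ≈ 0.90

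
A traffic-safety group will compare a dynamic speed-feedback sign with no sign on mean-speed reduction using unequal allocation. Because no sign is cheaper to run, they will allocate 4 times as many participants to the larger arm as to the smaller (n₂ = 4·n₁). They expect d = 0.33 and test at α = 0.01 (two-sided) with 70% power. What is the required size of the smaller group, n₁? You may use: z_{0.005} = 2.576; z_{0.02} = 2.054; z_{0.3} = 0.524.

With allocation ratio k = n₂/n₁ = 4, Var(x̄₁−x̄₂) = σ²(1/n₁ + 1/(k·n₁)) = σ²·(k+1)/(k·n₁).
So n₁ = (1 + 1/k)·((z_{α/2} + z_β)/d)² = 1.250 × (3.100/0.33)².
n₁ = 1.250 × 88.25 = 110.3.
Round up: n₁ = 111, giving n₂ = 4 × 111 = 444.

n₁ = 111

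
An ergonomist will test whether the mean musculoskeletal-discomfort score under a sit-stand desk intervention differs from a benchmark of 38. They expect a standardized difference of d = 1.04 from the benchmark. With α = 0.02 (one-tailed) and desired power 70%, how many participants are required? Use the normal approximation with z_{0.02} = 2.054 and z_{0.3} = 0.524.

For a one-sample test: n = ((z_{α} + z_β) / d)².
z_{α} + z_β = 2.054 + 0.524 = 2.578.
n = (2.578 / 1.04)² = 2.479² = 6.14.
Round up.

n = 7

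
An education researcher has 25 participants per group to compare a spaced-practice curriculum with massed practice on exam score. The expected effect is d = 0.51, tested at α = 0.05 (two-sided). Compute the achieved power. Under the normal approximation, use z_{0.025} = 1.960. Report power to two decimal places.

For two equal groups, power = Φ(d·√(n/2) − z_{α/2}).
d·√(n/2) = 0.51 × √(25/2) = 0.51 × 3.536 = 1.803.
z_β = 1.803 − 1.960 = -0.157.
Power = Φ(-0.157) = 0.438.

power ≈ 0.44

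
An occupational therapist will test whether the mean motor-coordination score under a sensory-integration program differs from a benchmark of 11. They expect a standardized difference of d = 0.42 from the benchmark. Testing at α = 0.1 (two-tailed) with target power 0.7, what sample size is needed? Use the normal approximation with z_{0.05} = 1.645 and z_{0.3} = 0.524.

For a one-sample test: n = ((z_{α/2} + z_β) / d)².
z_{α/2} + z_β = 1.645 + 0.524 = 2.169.
n = (2.169 / 0.42)² = 5.164² = 26.67.
Round up.

n = 27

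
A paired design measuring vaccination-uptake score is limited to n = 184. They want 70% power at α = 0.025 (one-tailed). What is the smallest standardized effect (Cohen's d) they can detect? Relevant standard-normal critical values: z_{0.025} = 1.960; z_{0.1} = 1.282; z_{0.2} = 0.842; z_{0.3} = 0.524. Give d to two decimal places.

d_min ≈ 0.18

For a single sample (or paired design) of n = 184: d_min = (z_{α} + z_β)/√n.
z-sum = 1.960 + 0.524 = 2.484.
d_min = 2.484 / √184 = 2.484 / 13.565 = 0.183.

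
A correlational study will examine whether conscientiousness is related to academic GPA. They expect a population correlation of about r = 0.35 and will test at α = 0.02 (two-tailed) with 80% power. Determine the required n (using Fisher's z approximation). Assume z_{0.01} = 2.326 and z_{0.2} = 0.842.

Fisher's z: C = ½·ln((1+r)/(1−r)) = ½·ln(2.0769) = 0.3654.
n = ((z_{α/2} + z_β)/C)² + 3.
(2.326 + 0.842) / 0.3654 = 3.168 / 0.3654 = 8.670.
n = 8.670² + 3 = 75.17 + 3 = 78.2.
Round up.

n = 79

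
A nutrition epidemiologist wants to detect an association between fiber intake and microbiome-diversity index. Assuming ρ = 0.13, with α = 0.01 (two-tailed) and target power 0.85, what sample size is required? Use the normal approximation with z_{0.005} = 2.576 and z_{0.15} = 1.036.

Fisher's z: C = ½·ln((1+r)/(1−r)) = ½·ln(1.2989) = 0.1307.
n = ((z_{α/2} + z_β)/C)² + 3.
(2.576 + 1.036) / 0.1307 = 3.612 / 0.1307 = 27.636.
n = 27.636² + 3 = 763.74 + 3 = 766.7.
Round up.

n = 767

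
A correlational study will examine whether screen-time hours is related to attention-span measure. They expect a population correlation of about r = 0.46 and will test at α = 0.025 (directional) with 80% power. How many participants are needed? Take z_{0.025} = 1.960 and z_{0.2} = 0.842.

n = 35

Fisher's z: C = ½·ln((1+r)/(1−r)) = ½·ln(2.7037) = 0.4973.
n = ((z_{α} + z_β)/C)² + 3.
(1.960 + 0.842) / 0.4973 = 2.802 / 0.4973 = 5.634.
n = 5.634² + 3 = 31.75 + 3 = 34.7.
Round up.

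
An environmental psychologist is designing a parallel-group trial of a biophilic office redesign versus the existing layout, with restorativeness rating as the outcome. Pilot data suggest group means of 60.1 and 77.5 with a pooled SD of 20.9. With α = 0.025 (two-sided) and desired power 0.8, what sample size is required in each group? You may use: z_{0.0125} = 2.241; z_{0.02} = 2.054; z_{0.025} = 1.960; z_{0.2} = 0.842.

Cohen's d = |M₁ − M₂| / SD_pooled = |60.1 − 77.5| / 20.9 = 17.4 / 20.9 = 0.833.
For two independent groups with equal n: n = 2·((z_{α/2} + z_β) / d)².
z_{α/2} + z_β = 2.241 + 0.842 = 3.083.
n = 2 × (3.083 / 0.833)² = 2 × 3.701² = 2 × 13.70 = 27.4.
Round up to the next whole participant.

n = 28 per group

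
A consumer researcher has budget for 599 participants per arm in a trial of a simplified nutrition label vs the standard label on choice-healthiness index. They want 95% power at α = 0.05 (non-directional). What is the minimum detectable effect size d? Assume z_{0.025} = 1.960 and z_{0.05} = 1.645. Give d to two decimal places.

d_min ≈ 0.21

For two independent groups of n = 599 each: d_min = (z_{α/2} + z_β)·√(2/n).
z-sum = 1.960 + 1.645 = 3.605.
d_min = 3.605 × √(2/599) = 3.605 × 0.0578 = 0.208.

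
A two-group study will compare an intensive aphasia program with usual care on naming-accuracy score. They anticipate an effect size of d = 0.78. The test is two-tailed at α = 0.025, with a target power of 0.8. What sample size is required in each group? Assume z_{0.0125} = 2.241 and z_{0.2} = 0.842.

For two independent groups with equal n: n = 2·((z_{α/2} + z_β) / d)².
z_{α/2} + z_β = 2.241 + 0.842 = 3.083.
n = 2 × (3.083 / 0.78)² = 2 × 3.953² = 2 × 15.62 = 31.2.
Round up to the next whole participant.

n = 32 per group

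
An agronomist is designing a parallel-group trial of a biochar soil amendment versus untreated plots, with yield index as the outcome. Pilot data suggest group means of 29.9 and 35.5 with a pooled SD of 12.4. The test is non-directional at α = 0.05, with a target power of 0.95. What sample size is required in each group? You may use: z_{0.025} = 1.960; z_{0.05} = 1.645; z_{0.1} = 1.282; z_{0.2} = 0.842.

Cohen's d = |M₁ − M₂| / SD_pooled = |29.9 − 35.5| / 12.4 = 5.6 / 12.4 = 0.452.
For two independent groups with equal n: n = 2·((z_{α/2} + z_β) / d)².
z_{α/2} + z_β = 1.960 + 1.645 = 3.605.
n = 2 × (3.605 / 0.452)² = 2 × 7.976² = 2 × 63.61 = 127.2.
Round up to the next whole participant.

n = 128 per group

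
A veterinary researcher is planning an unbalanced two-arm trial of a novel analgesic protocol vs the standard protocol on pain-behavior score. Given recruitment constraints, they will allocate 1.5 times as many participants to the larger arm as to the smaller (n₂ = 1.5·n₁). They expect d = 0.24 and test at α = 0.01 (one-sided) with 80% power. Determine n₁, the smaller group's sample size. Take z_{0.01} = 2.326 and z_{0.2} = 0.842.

n₁ = 291

With allocation ratio k = n₂/n₁ = 1.5, Var(x̄₁−x̄₂) = σ²(1/n₁ + 1/(k·n₁)) = σ²·(k+1)/(k·n₁).
So n₁ = (1 + 1/k)·((z_{α} + z_β)/d)² = 1.667 × (3.168/0.24)².
n₁ = 1.667 × 174.24 = 290.4.
Round up: n₁ = 291, giving n₂ = ⌈1.5 × 291⌉ = ⌈436.5⌉ = 437.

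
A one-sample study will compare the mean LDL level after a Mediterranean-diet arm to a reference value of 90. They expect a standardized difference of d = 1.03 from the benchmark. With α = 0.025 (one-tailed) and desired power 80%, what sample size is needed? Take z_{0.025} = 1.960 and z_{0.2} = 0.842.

For a one-sample test: n = ((z_{α} + z_β) / d)².
z_{α} + z_β = 1.960 + 0.842 = 2.802.
n = (2.802 / 1.03)² = 2.720² = 7.40.
Round up.

n = 8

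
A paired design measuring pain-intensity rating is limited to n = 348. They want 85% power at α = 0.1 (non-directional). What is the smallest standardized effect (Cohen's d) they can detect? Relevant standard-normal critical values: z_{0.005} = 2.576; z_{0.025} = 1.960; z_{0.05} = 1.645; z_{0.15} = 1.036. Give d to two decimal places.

For a single sample (or paired design) of n = 348: d_min = (z_{α/2} + z_β)/√n.
z-sum = 1.645 + 1.036 = 2.681.
d_min = 2.681 / √348 = 2.681 / 18.655 = 0.144.

d_min ≈ 0.14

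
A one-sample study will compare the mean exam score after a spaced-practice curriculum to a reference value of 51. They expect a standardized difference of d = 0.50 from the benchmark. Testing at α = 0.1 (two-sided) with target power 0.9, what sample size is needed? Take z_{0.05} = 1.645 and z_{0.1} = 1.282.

For a one-sample test: n = ((z_{α/2} + z_β) / d)².
z_{α/2} + z_β = 1.645 + 1.282 = 2.927.
n = (2.927 / 0.50)² = 5.854² = 34.27.
Round up.

n = 35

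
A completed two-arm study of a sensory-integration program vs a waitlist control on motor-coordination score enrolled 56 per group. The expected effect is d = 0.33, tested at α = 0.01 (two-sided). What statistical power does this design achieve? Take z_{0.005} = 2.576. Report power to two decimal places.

power ≈ 0.20

For two equal groups, power = Φ(d·√(n/2) − z_{α/2}).
d·√(n/2) = 0.33 × √(56/2) = 0.33 × 5.292 = 1.746.
z_β = 1.746 − 2.576 = -0.830.
Power = Φ(-0.830) = 0.203.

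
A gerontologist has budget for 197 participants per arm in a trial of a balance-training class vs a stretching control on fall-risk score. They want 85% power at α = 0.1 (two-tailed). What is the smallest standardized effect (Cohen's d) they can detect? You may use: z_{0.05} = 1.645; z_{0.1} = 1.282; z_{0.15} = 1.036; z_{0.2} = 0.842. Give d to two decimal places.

d_min ≈ 0.27

For two independent groups of n = 197 each: d_min = (z_{α/2} + z_β)·√(2/n).
z-sum = 1.645 + 1.036 = 2.681.
d_min = 2.681 × √(2/197) = 2.681 × 0.1008 = 0.270.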